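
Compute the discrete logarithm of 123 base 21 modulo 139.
19

Baby-step giant-step with step n = ⌈√139⌉ = 12.
Baby steps 21^j mod 139 (j:value) for j=0..11: 0:1, 1:21, 2:24, 3:87, 4:20, 5:3, 6:63, 7:72, 8:122, 9:60, 10:9, 11:50.
Giant-step multiplier: 21^(-12) ≡ 21^(138-12) = 21^126 ≡ 65 (mod 139).
Giant steps γ_i = 123·65^i mod 139: γ_0=123, γ_1=72 (in table at j=7).
x = i·n + j = 1·12 + 7 = 19.
Check: 21^19 ≡ 123 (mod 139).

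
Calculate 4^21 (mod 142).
128

Repeated squaring. Binary of 21 = 10101.
4^1 ≡ 4 (mod 142); 4^2 ≡ 16 (mod 142); 4^4 ≡ 114 (mod 142); 4^8 ≡ 74 (mod 142); 4^16 ≡ 80 (mod 142)
4^21 = 4^1 × 4^4 × 4^16 ≡ 128 (mod 142)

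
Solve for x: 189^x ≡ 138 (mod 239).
161

Baby-step giant-step with step n = ⌈√239⌉ = 16.
Baby steps 189^j mod 239 (j:value) for j=0..15: 0:1, 1:189, 2:110, 3:236, 4:150, 5:148, 6:9, 7:28, 8:34, 9:212, 10:155, 11:137, 12:81, 13:13, 14:67, 15:235.
Giant-step multiplier: 189^(-16) ≡ 189^(238-16) = 189^222 ≡ 49 (mod 239).
Giant steps γ_i = 138·49^i mod 239: γ_0=138, γ_1=70, γ_2=84, γ_3=53, γ_4=207, γ_5=105, γ_6=126, γ_7=199, γ_8=191, γ_9=38, γ_10=189 (in table at j=1).
x = i·n + j = 10·16 + 1 = 161.
Check: 189^161 ≡ 138 (mod 239).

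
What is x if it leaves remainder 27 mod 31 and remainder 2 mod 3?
89

Using Chinese Remainder Theorem:
M = 31 × 3 = 93
M1 = 3, M2 = 31
y1 = 3^(-1) mod 31 = 21
y2 = 31^(-1) mod 3 = 1
x = (27×3×21 + 2×31×1) mod 93 = 89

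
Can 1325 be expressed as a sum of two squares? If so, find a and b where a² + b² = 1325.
10² + 35² (a=10, b=35)

Factorization: 1325 = 5^2 × 53
By Fermat: n is sum of two squares iff every prime p ≡ 3 (mod 4) appears to even power.
All primes ≡ 3 (mod 4) appear to even power.
Search a = 0, 1, 2, … for 1325 - a² a perfect square: first hit at a = 10: 1325 - 100 = 1225 = 35².
1325 = 10² + 35² = 100 + 1225 ✓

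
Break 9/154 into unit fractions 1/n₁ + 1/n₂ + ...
1/18 + 1/347 + 1/240471

Greedy algorithm:
9/154: ceiling(154/9) = 18, use 1/18
2/693: ceiling(693/2) = 347, use 1/347
1/240471: ceiling(240471/1) = 240471, use 1/240471
Result: 9/154 = 1/18 + 1/347 + 1/240471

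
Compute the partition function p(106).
384276336

p(n) counts ways to write n as a sum of positive integers (order ignored).
Euler's pentagonal recurrence: p(k) = p(k-1) + p(k-2) - p(k-5) - p(k-7) + p(k-12) + p(k-15) - ... (offsets j(3j∓1)/2, signs ++--, p(0)=1, p(<0)=0).
DP table for k = 0..105: p(0)=1, p(1)=1, p(2)=2, p(3)=3, p(4)=5, p(5)=7, p(6)=11, p(7)=15, p(8)=22, p(9)=30, p(10)=42, p(11)=56, p(12)=77, p(13)=101, p(14)=135, p(15)=176, p(16)=231, p(17)=297, p(18)=385, p(19)=490, p(20)=627, p(21)=792, p(22)=1002, p(23)=1255, p(24)=1575, p(25)=1958, p(26)=2436, p(27)=3010, p(28)=3718, p(29)=4565, p(30)=5604, p(31)=6842, p(32)=8349, p(33)=10143, p(34)=12310, p(35)=14883, p(36)=17977, p(37)=21637, p(38)=26015, p(39)=31185, p(40)=37338, p(41)=44583, p(42)=53174, p(43)=63261, p(44)=75175, p(45)=89134, p(46)=105558, p(47)=124754, p(48)=147273, p(49)=173525, p(50)=204226, p(51)=239943, p(52)=281589, p(53)=329931, p(54)=386155, p(55)=451276, p(56)=526823, p(57)=614154, p(58)=715220, p(59)=831820, p(60)=966467, p(61)=1121505, p(62)=1300156, p(63)=1505499, p(64)=1741630, p(65)=2012558, p(66)=2323520, p(67)=2679689, p(68)=3087735, p(69)=3554345, p(70)=4087968, p(71)=4697205, p(72)=5392783, p(73)=6185689, p(74)=7089500, p(75)=8118264, p(76)=9289091, p(77)=10619863, p(78)=12132164, p(79)=13848650, p(80)=15796476, p(81)=18004327, p(82)=20506255, p(83)=23338469, p(84)=26543660, p(85)=30167357, p(86)=34262962, p(87)=38887673, p(88)=44108109, p(89)=49995925, p(90)=56634173, p(91)=64112359, p(92)=72533807, p(93)=82010177, p(94)=92669720, p(95)=104651419, p(96)=118114304, p(97)=133230930, p(98)=150198136, p(99)=169229875, p(100)=190569292, p(101)=214481126, p(102)=241265379, p(103)=271248950, p(104)=304801365, p(105)=342325709.
Final step: p(106) = p(105) + p(104) - p(101) - p(99) + p(94) + p(91) - p(84) - p(80) + p(71) + p(66) - p(55) - p(49) + p(36) + p(29) - p(14) - p(6)
= 342325709 + 304801365 - 214481126 - 169229875 + 92669720 + 64112359 - 26543660 - 15796476 + 4697205 + 2323520 - 451276 - 173525 + 17977 + 4565 - 135 - 11
= 384276336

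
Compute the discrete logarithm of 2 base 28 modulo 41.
6

Baby-step giant-step with step n = ⌈√41⌉ = 7.
Baby steps 28^j mod 41 (j:value) for j=0..6: 0:1, 1:28, 2:5, 3:17, 4:25, 5:3, 6:2.
h = 2 is already in the table at j=6, so x = 6.
Check: 28^6 ≡ 2 (mod 41).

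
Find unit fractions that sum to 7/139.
1/20 + 1/2780

Greedy algorithm:
7/139: ceiling(139/7) = 20, use 1/20
1/2780: ceiling(2780/1) = 2780, use 1/2780
Result: 7/139 = 1/20 + 1/2780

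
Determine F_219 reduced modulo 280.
26

Matrix identity: Q^n = [[F_(n+1), F_n], [F_n, F_(n-1)]] with Q = [[1,1],[1,0]].
n = 219 = 11011011₂. Square-and-multiply, entries mod 280:
Q^1 = [[1,1],[1,0]]
Q^3 = (Q^1)²·Q = [[3,2],[2,1]]
Q^6 = (Q^3)² = [[13,8],[8,5]]
Q^13 = (Q^6)²·Q = [[97,233],[233,144]]
Q^27 = (Q^13)²·Q = [[11,138],[138,153]]
Q^54 = (Q^27)² = [[125,232],[232,173]]
Q^109 = (Q^54)²·Q = [[265,9],[9,256]]
Q^219 = (Q^109)²·Q = [[235,26],[26,209]]
F_219 mod 280 = Q^219[0][1] = 26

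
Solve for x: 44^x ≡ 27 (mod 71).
36

Baby-step giant-step with step n = ⌈√71⌉ = 9.
Baby steps 44^j mod 71 (j:value) for j=0..8: 0:1, 1:44, 2:19, 3:55, 4:6, 5:51, 6:43, 7:46, 8:36.
Giant-step multiplier: 44^(-9) ≡ 44^(70-9) = 44^61 ≡ 42 (mod 71).
Giant steps γ_i = 27·42^i mod 71: γ_0=27, γ_1=69, γ_2=58, γ_3=22, γ_4=1 (in table at j=0).
x = i·n + j = 4·9 + 0 = 36.
Check: 44^36 ≡ 27 (mod 71).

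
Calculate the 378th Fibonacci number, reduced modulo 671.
571

Matrix identity: Q^n = [[F_(n+1), F_n], [F_n, F_(n-1)]] with Q = [[1,1],[1,0]].
n = 378 = 101111010₂. Square-and-multiply, entries mod 671:
Q^1 = [[1,1],[1,0]]
Q^2 = (Q^1)² = [[2,1],[1,1]]
Q^5 = (Q^2)²·Q = [[8,5],[5,3]]
Q^11 = (Q^5)²·Q = [[144,89],[89,55]]
Q^23 = (Q^11)²·Q = [[69,475],[475,265]]
Q^47 = (Q^23)²·Q = [[527,233],[233,294]]
Q^94 = (Q^47)² = [[544,58],[58,486]]
Q^189 = (Q^94)²·Q = [[55,34],[34,21]]
Q^378 = (Q^189)² = [[155,571],[571,255]]
F_378 mod 671 = Q^378[0][1] = 571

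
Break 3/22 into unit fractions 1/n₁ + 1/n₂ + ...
1/8 + 1/88

Greedy algorithm:
3/22: ceiling(22/3) = 8, use 1/8
1/88: ceiling(88/1) = 88, use 1/88
Result: 3/22 = 1/8 + 1/88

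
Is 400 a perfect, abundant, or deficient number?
abundant

Proper divisors of 400: sum = 1 + 2 + 4 + 5 + 8 + 10 + 16 + 20 + 25 + 40 + 50 + 80 + 100 + 200 = 561
Since 561 > 400, 400 is abundant.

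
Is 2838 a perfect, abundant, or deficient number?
abundant

Proper divisors of 2838: sum = 1 + 2 + 3 + 6 + 11 + 22 + 33 + 43 + 66 + 86 + 129 + 258 + 473 + 946 + 1419 = 3498
Since 3498 > 2838, 2838 is abundant.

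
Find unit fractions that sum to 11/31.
1/3 + 1/47 + 1/4371

Greedy algorithm:
11/31: ceiling(31/11) = 3, use 1/3
2/93: ceiling(93/2) = 47, use 1/47
1/4371: ceiling(4371/1) = 4371, use 1/4371
Result: 11/31 = 1/3 + 1/47 + 1/4371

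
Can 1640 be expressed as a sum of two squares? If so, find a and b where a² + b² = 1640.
14² + 38² (a=14, b=38)

Factorization: 1640 = 2^3 × 5 × 41
By Fermat: n is sum of two squares iff every prime p ≡ 3 (mod 4) appears to even power.
All primes ≡ 3 (mod 4) appear to even power.
Search a = 0, 1, 2, … for 1640 - a² a perfect square: first hit at a = 14: 1640 - 196 = 1444 = 38².
1640 = 14² + 38² = 196 + 1444 ✓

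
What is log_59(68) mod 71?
67

Baby-step giant-step with step n = ⌈√71⌉ = 9.
Baby steps 59^j mod 71 (j:value) for j=0..8: 0:1, 1:59, 2:2, 3:47, 4:4, 5:23, 6:8, 7:46, 8:16.
Giant-step multiplier: 59^(-9) ≡ 59^(70-9) = 59^61 ≡ 44 (mod 71).
Giant steps γ_i = 68·44^i mod 71: γ_0=68, γ_1=10, γ_2=14, γ_3=48, γ_4=53, γ_5=60, γ_6=13, γ_7=4 (in table at j=4).
x = i·n + j = 7·9 + 4 = 67.
Check: 59^67 ≡ 68 (mod 71).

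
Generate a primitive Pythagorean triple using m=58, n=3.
(3355, 348, 3373)

Euclid's formula: a = m² - n², b = 2mn, c = m² + n²
m = 58, n = 3
a = 58² - 3² = 3364 - 9 = 3355
b = 2 × 58 × 3 = 348
c = 58² + 3² = 3364 + 9 = 3373
Verification: 3355² + 348² = 11256025 + 121104 = 11377129 = 3373² ✓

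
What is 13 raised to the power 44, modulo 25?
11

Repeated squaring. Binary of 44 = 101100.
13^1 ≡ 13 (mod 25); 13^2 ≡ 19 (mod 25); 13^4 ≡ 11 (mod 25); 13^8 ≡ 21 (mod 25); 13^16 ≡ 16 (mod 25); 13^32 ≡ 6 (mod 25)
13^44 = 13^4 × 13^8 × 13^32 ≡ 11 (mod 25)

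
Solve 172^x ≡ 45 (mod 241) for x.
218

Baby-step giant-step with step n = ⌈√241⌉ = 16.
Baby steps 172^j mod 241 (j:value) for j=0..15: 0:1, 1:172, 2:182, 3:215, 4:107, 5:88, 6:194, 7:110, 8:122, 9:17, 10:32, 11:202, 12:40, 13:132, 14:50, 15:165.
Giant-step multiplier: 172^(-16) ≡ 172^(240-16) = 172^224 ≡ 54 (mod 241).
Giant steps γ_i = 45·54^i mod 241: γ_0=45, γ_1=20, γ_2=116, γ_3=239, γ_4=133, γ_5=193, γ_6=59, γ_7=53, γ_8=211, γ_9=67, γ_10=3, γ_11=162, γ_12=72, γ_13=32 (in table at j=10).
x = i·n + j = 13·16 + 10 = 218.
Check: 172^218 ≡ 45 (mod 241).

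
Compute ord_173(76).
172

173 is prime, so ord(76) divides φ(173) = 172.
Divisors of 172: 1, 2, 4, 43, 86, 172.
Repeated squaring: 76^1 ≡ 76, 76^2 ≡ 67, 76^4 ≡ 164, 76^8 ≡ 81, 76^16 ≡ 160, 76^32 ≡ 169, 76^64 ≡ 16, 76^128 ≡ 83 (mod 173).
Test 76^d mod 173 for each divisor d in increasing order:
76^1 ≡ 76
76^2 ≡ 67
76^4 ≡ 164
76^43 = 76^32·76^8·76^2·76^1 ≡ 93
76^86 = 76^64·76^16·76^4·76^2 ≡ 172
76^172 = 76^128·76^32·76^8·76^4 ≡ 1  ← first divisor giving 1
The order is 172.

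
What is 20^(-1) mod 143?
93

gcd(20, 143) = 1, so the inverse exists.
Extended Euclidean algorithm on (143, 20):
143 = 7 × 20 + 3  ⟹  3 = (1)·143 + (-7)·20
20 = 6 × 3 + 2  ⟹  2 = (-6)·143 + (43)·20
3 = 1 × 2 + 1  ⟹  1 = (7)·143 + (-50)·20
So (-50)·20 ≡ 1 (mod 143), i.e. 20^(-1) ≡ -50 ≡ 93 (mod 143).
Check: 20 × 93 = 1860 ≡ 1 (mod 143)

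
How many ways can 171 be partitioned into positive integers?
301384802048

p(n) counts ways to write n as a sum of positive integers (order ignored).
Euler's pentagonal recurrence: p(k) = p(k-1) + p(k-2) - p(k-5) - p(k-7) + p(k-12) + p(k-15) - ... (offsets j(3j∓1)/2, signs ++--, p(0)=1, p(<0)=0).
DP table for k = 0..170: p(0)=1, p(1)=1, p(2)=2, p(3)=3, p(4)=5, p(5)=7, p(6)=11, p(7)=15, p(8)=22, p(9)=30, p(10)=42, p(11)=56, p(12)=77, p(13)=101, p(14)=135, p(15)=176, p(16)=231, p(17)=297, p(18)=385, p(19)=490, p(20)=627, p(21)=792, p(22)=1002, p(23)=1255, p(24)=1575, p(25)=1958, p(26)=2436, p(27)=3010, p(28)=3718, p(29)=4565, p(30)=5604, p(31)=6842, p(32)=8349, p(33)=10143, p(34)=12310, p(35)=14883, p(36)=17977, p(37)=21637, p(38)=26015, p(39)=31185, p(40)=37338, p(41)=44583, p(42)=53174, p(43)=63261, p(44)=75175, p(45)=89134, p(46)=105558, p(47)=124754, p(48)=147273, p(49)=173525, p(50)=204226, p(51)=239943, p(52)=281589, p(53)=329931, p(54)=386155, p(55)=451276, p(56)=526823, p(57)=614154, p(58)=715220, p(59)=831820, p(60)=966467, p(61)=1121505, p(62)=1300156, p(63)=1505499, p(64)=1741630, p(65)=2012558, p(66)=2323520, p(67)=2679689, p(68)=3087735, p(69)=3554345, p(70)=4087968, p(71)=4697205, p(72)=5392783, p(73)=6185689, p(74)=7089500, p(75)=8118264, p(76)=9289091, p(77)=10619863, p(78)=12132164, p(79)=13848650, p(80)=15796476, p(81)=18004327, p(82)=20506255, p(83)=23338469, p(84)=26543660, p(85)=30167357, p(86)=34262962, p(87)=38887673, p(88)=44108109, p(89)=49995925, p(90)=56634173, p(91)=64112359, p(92)=72533807, p(93)=82010177, p(94)=92669720, p(95)=104651419, p(96)=118114304, p(97)=133230930, p(98)=150198136, p(99)=169229875, p(100)=190569292, p(101)=214481126, p(102)=241265379, p(103)=271248950, p(104)=304801365, p(105)=342325709, p(106)=384276336, p(107)=431149389, p(108)=483502844, p(109)=541946240, p(110)=607163746, p(111)=679903203, p(112)=761002156, p(113)=851376628, p(114)=952050665, p(115)=1064144451, p(116)=1188908248, p(117)=1327710076, p(118)=1482074143, p(119)=1653668665, p(120)=1844349560, p(121)=2056148051, p(122)=2291320912, p(123)=2552338241, p(124)=2841940500, p(125)=3163127352, p(126)=3519222692, p(127)=3913864295, p(128)=4351078600, p(129)=4835271870, p(130)=5371315400, p(131)=5964539504, p(132)=6620830889, p(133)=7346629512, p(134)=8149040695, p(135)=9035836076, p(136)=10015581680, p(137)=11097645016, p(138)=12292341831, p(139)=13610949895, p(140)=15065878135, p(141)=16670689208, p(142)=18440293320, p(143)=20390982757, p(144)=22540654445, p(145)=24908858009, p(146)=27517052599, p(147)=30388671978, p(148)=33549419497, p(149)=37027355200, p(150)=40853235313, p(151)=45060624582, p(152)=49686288421, p(153)=54770336324, p(154)=60356673280, p(155)=66493182097, p(156)=73232243759, p(157)=80630964769, p(158)=88751778802, p(159)=97662728555, p(160)=107438159466, p(161)=118159068427, p(162)=129913904637, p(163)=142798995930, p(164)=156919475295, p(165)=172389800255, p(166)=189334822579, p(167)=207890420102, p(168)=228204732751, p(169)=250438925115, p(170)=274768617130.
Final step: p(171) = p(170) + p(169) - p(166) - p(164) + p(159) + p(156) - p(149) - p(145) + p(136) + p(131) - p(120) - p(114) + p(101) + p(94) - p(79) - p(71) + p(54) + p(45) - p(26) - p(16)
= 274768617130 + 250438925115 - 189334822579 - 156919475295 + 97662728555 + 73232243759 - 37027355200 - 24908858009 + 10015581680 + 5964539504 - 1844349560 - 952050665 + 214481126 + 92669720 - 13848650 - 4697205 + 386155 + 89134 - 2436 - 231
= 301384802048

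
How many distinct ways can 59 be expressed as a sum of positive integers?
831820

p(n) counts ways to write n as a sum of positive integers (order ignored).
Euler's pentagonal recurrence: p(k) = p(k-1) + p(k-2) - p(k-5) - p(k-7) + p(k-12) + p(k-15) - ... (offsets j(3j∓1)/2, signs ++--, p(0)=1, p(<0)=0).
DP table for k = 0..58: p(0)=1, p(1)=1, p(2)=2, p(3)=3, p(4)=5, p(5)=7, p(6)=11, p(7)=15, p(8)=22, p(9)=30, p(10)=42, p(11)=56, p(12)=77, p(13)=101, p(14)=135, p(15)=176, p(16)=231, p(17)=297, p(18)=385, p(19)=490, p(20)=627, p(21)=792, p(22)=1002, p(23)=1255, p(24)=1575, p(25)=1958, p(26)=2436, p(27)=3010, p(28)=3718, p(29)=4565, p(30)=5604, p(31)=6842, p(32)=8349, p(33)=10143, p(34)=12310, p(35)=14883, p(36)=17977, p(37)=21637, p(38)=26015, p(39)=31185, p(40)=37338, p(41)=44583, p(42)=53174, p(43)=63261, p(44)=75175, p(45)=89134, p(46)=105558, p(47)=124754, p(48)=147273, p(49)=173525, p(50)=204226, p(51)=239943, p(52)=281589, p(53)=329931, p(54)=386155, p(55)=451276, p(56)=526823, p(57)=614154, p(58)=715220.
Final step: p(59) = p(58) + p(57) - p(54) - p(52) + p(47) + p(44) - p(37) - p(33) + p(24) + p(19) - p(8) - p(2)
= 715220 + 614154 - 386155 - 281589 + 124754 + 75175 - 21637 - 10143 + 1575 + 490 - 22 - 2
= 831820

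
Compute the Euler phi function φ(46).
22

46 = 2 × 23
φ(n) = n × ∏(1 - 1/p) for each prime p dividing n
φ(46) = 46 × (1 - 1/2) × (1 - 1/23) = 22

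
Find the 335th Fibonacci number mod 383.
207

Matrix identity: Q^n = [[F_(n+1), F_n], [F_n, F_(n-1)]] with Q = [[1,1],[1,0]].
n = 335 = 101001111₂. Square-and-multiply, entries mod 383:
Q^1 = [[1,1],[1,0]]
Q^2 = (Q^1)² = [[2,1],[1,1]]
Q^5 = (Q^2)²·Q = [[8,5],[5,3]]
Q^10 = (Q^5)² = [[89,55],[55,34]]
Q^20 = (Q^10)² = [[222,254],[254,351]]
Q^41 = (Q^20)²·Q = [[51,49],[49,2]]
Q^83 = (Q^41)²·Q = [[322,23],[23,299]]
Q^167 = (Q^83)²·Q = [[149,37],[37,112]]
Q^335 = (Q^167)²·Q = [[289,207],[207,82]]
F_335 mod 383 = Q^335[0][1] = 207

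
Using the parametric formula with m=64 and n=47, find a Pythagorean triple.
(1887, 6016, 6305)

Euclid's formula: a = m² - n², b = 2mn, c = m² + n²
m = 64, n = 47
a = 64² - 47² = 4096 - 2209 = 1887
b = 2 × 64 × 47 = 6016
c = 64² + 47² = 4096 + 2209 = 6305
Verification: 1887² + 6016² = 3560769 + 36192256 = 39753025 = 6305² ✓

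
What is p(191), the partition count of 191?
1820701100652

p(n) counts ways to write n as a sum of positive integers (order ignored).
Euler's pentagonal recurrence: p(k) = p(k-1) + p(k-2) - p(k-5) - p(k-7) + p(k-12) + p(k-15) - ... (offsets j(3j∓1)/2, signs ++--, p(0)=1, p(<0)=0).
DP table for k = 0..190: p(0)=1, p(1)=1, p(2)=2, p(3)=3, p(4)=5, p(5)=7, p(6)=11, p(7)=15, p(8)=22, p(9)=30, p(10)=42, p(11)=56, p(12)=77, p(13)=101, p(14)=135, p(15)=176, p(16)=231, p(17)=297, p(18)=385, p(19)=490, p(20)=627, p(21)=792, p(22)=1002, p(23)=1255, p(24)=1575, p(25)=1958, p(26)=2436, p(27)=3010, p(28)=3718, p(29)=4565, p(30)=5604, p(31)=6842, p(32)=8349, p(33)=10143, p(34)=12310, p(35)=14883, p(36)=17977, p(37)=21637, p(38)=26015, p(39)=31185, p(40)=37338, p(41)=44583, p(42)=53174, p(43)=63261, p(44)=75175, p(45)=89134, p(46)=105558, p(47)=124754, p(48)=147273, p(49)=173525, p(50)=204226, p(51)=239943, p(52)=281589, p(53)=329931, p(54)=386155, p(55)=451276, p(56)=526823, p(57)=614154, p(58)=715220, p(59)=831820, p(60)=966467, p(61)=1121505, p(62)=1300156, p(63)=1505499, p(64)=1741630, p(65)=2012558, p(66)=2323520, p(67)=2679689, p(68)=3087735, p(69)=3554345, p(70)=4087968, p(71)=4697205, p(72)=5392783, p(73)=6185689, p(74)=7089500, p(75)=8118264, p(76)=9289091, p(77)=10619863, p(78)=12132164, p(79)=13848650, p(80)=15796476, p(81)=18004327, p(82)=20506255, p(83)=23338469, p(84)=26543660, p(85)=30167357, p(86)=34262962, p(87)=38887673, p(88)=44108109, p(89)=49995925, p(90)=56634173, p(91)=64112359, p(92)=72533807, p(93)=82010177, p(94)=92669720, p(95)=104651419, p(96)=118114304, p(97)=133230930, p(98)=150198136, p(99)=169229875, p(100)=190569292, p(101)=214481126, p(102)=241265379, p(103)=271248950, p(104)=304801365, p(105)=342325709, p(106)=384276336, p(107)=431149389, p(108)=483502844, p(109)=541946240, p(110)=607163746, p(111)=679903203, p(112)=761002156, p(113)=851376628, p(114)=952050665, p(115)=1064144451, p(116)=1188908248, p(117)=1327710076, p(118)=1482074143, p(119)=1653668665, p(120)=1844349560, p(121)=2056148051, p(122)=2291320912, p(123)=2552338241, p(124)=2841940500, p(125)=3163127352, p(126)=3519222692, p(127)=3913864295, p(128)=4351078600, p(129)=4835271870, p(130)=5371315400, p(131)=5964539504, p(132)=6620830889, p(133)=7346629512, p(134)=8149040695, p(135)=9035836076, p(136)=10015581680, p(137)=11097645016, p(138)=12292341831, p(139)=13610949895, p(140)=15065878135, p(141)=16670689208, p(142)=18440293320, p(143)=20390982757, p(144)=22540654445, p(145)=24908858009, p(146)=27517052599, p(147)=30388671978, p(148)=33549419497, p(149)=37027355200, p(150)=40853235313, p(151)=45060624582, p(152)=49686288421, p(153)=54770336324, p(154)=60356673280, p(155)=66493182097, p(156)=73232243759, p(157)=80630964769, p(158)=88751778802, p(159)=97662728555, p(160)=107438159466, p(161)=118159068427, p(162)=129913904637, p(163)=142798995930, p(164)=156919475295, p(165)=172389800255, p(166)=189334822579, p(167)=207890420102, p(168)=228204732751, p(169)=250438925115, p(170)=274768617130, p(171)=301384802048, p(172)=330495499613, p(173)=362326859895, p(174)=397125074750, p(175)=435157697830, p(176)=476715857290, p(177)=522115831195, p(178)=571701605655, p(179)=625846753120, p(180)=684957390936, p(181)=749474411781, p(182)=819876908323, p(183)=896684817527, p(184)=980462880430, p(185)=1071823774337, p(186)=1171432692373, p(187)=1280011042268, p(188)=1398341745571, p(189)=1527273599625, p(190)=1667727404093.
Final step: p(191) = p(190) + p(189) - p(186) - p(184) + p(179) + p(176) - p(169) - p(165) + p(156) + p(151) - p(140) - p(134) + p(121) + p(114) - p(99) - p(91) + p(74) + p(65) - p(46) - p(36) + p(15) + p(4)
= 1667727404093 + 1527273599625 - 1171432692373 - 980462880430 + 625846753120 + 476715857290 - 250438925115 - 172389800255 + 73232243759 + 45060624582 - 15065878135 - 8149040695 + 2056148051 + 952050665 - 169229875 - 64112359 + 7089500 + 2012558 - 105558 - 17977 + 176 + 5
= 1820701100652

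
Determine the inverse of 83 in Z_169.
112

gcd(83, 169) = 1, so the inverse exists.
Extended Euclidean algorithm on (169, 83):
169 = 2 × 83 + 3  ⟹  3 = (1)·169 + (-2)·83
83 = 27 × 3 + 2  ⟹  2 = (-27)·169 + (55)·83
3 = 1 × 2 + 1  ⟹  1 = (28)·169 + (-57)·83
So (-57)·83 ≡ 1 (mod 169), i.e. 83^(-1) ≡ -57 ≡ 112 (mod 169).
Check: 83 × 112 = 9296 ≡ 1 (mod 169)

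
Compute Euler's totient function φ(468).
144

468 = 2^2 × 3^2 × 13
φ(n) = n × ∏(1 - 1/p) for each prime p dividing n
φ(468) = 468 × (1 - 1/2) × (1 - 1/3) × (1 - 1/13) = 144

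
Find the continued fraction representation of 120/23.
[5; 4, 1, 1, 2]

Euclidean algorithm steps:
120 = 5 × 23 + 5
23 = 4 × 5 + 3
5 = 1 × 3 + 2
3 = 1 × 2 + 1
2 = 2 × 1 + 0
Continued fraction: [5; 4, 1, 1, 2]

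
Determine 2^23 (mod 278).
236

Repeated squaring. Binary of 23 = 10111.
2^1 ≡ 2 (mod 278); 2^2 ≡ 4 (mod 278); 2^4 ≡ 16 (mod 278); 2^8 ≡ 256 (mod 278); 2^16 ≡ 206 (mod 278)
2^23 = 2^1 × 2^2 × 2^4 × 2^16 ≡ 236 (mod 278)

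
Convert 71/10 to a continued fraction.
[7; 10]

Euclidean algorithm steps:
71 = 7 × 10 + 1
10 = 10 × 1 + 0
Continued fraction: [7; 10]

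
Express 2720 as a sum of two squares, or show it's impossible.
4² + 52² (a=4, b=52)

Factorization: 2720 = 2^5 × 5 × 17
By Fermat: n is sum of two squares iff every prime p ≡ 3 (mod 4) appears to even power.
All primes ≡ 3 (mod 4) appear to even power.
Search a = 0, 1, 2, … for 2720 - a² a perfect square: first hit at a = 4: 2720 - 16 = 2704 = 52².
2720 = 4² + 52² = 16 + 2704 ✓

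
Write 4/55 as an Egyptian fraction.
1/14 + 1/770

Greedy algorithm:
4/55: ceiling(55/4) = 14, use 1/14
1/770: ceiling(770/1) = 770, use 1/770
Result: 4/55 = 1/14 + 1/770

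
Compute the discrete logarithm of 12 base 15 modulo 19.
3

Baby-step giant-step with step n = ⌈√19⌉ = 5.
Baby steps 15^j mod 19 (j:value) for j=0..4: 0:1, 1:15, 2:16, 3:12, 4:9.
h = 12 is already in the table at j=3, so x = 3.
Check: 15^3 ≡ 12 (mod 19).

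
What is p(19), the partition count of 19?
490

p(n) counts ways to write n as a sum of positive integers (order ignored).
Euler's pentagonal recurrence: p(k) = p(k-1) + p(k-2) - p(k-5) - p(k-7) + p(k-12) + p(k-15) - ... (offsets j(3j∓1)/2, signs ++--, p(0)=1, p(<0)=0).
DP table for k = 0..18: p(0)=1, p(1)=1, p(2)=2, p(3)=3, p(4)=5, p(5)=7, p(6)=11, p(7)=15, p(8)=22, p(9)=30, p(10)=42, p(11)=56, p(12)=77, p(13)=101, p(14)=135, p(15)=176, p(16)=231, p(17)=297, p(18)=385.
Final step: p(19) = p(18) + p(17) - p(14) - p(12) + p(7) + p(4)
= 385 + 297 - 135 - 77 + 15 + 5
= 490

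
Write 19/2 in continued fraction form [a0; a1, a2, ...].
[9; 2]

Euclidean algorithm steps:
19 = 9 × 2 + 1
2 = 2 × 1 + 0
Continued fraction: [9; 2]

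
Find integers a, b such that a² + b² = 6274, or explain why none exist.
55² + 57² (a=55, b=57)

Factorization: 6274 = 2 × 3137
By Fermat: n is sum of two squares iff every prime p ≡ 3 (mod 4) appears to even power.
All primes ≡ 3 (mod 4) appear to even power.
Search a = 0, 1, 2, … for 6274 - a² a perfect square: first hit at a = 55: 6274 - 3025 = 3249 = 57².
6274 = 55² + 57² = 3025 + 3249 ✓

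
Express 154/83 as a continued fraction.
[1; 1, 5, 1, 11]

Euclidean algorithm steps:
154 = 1 × 83 + 71
83 = 1 × 71 + 12
71 = 5 × 12 + 11
12 = 1 × 11 + 1
11 = 11 × 1 + 0
Continued fraction: [1; 1, 5, 1, 11]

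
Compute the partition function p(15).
176

p(n) counts ways to write n as a sum of positive integers (order ignored).
Euler's pentagonal recurrence: p(k) = p(k-1) + p(k-2) - p(k-5) - p(k-7) + p(k-12) + p(k-15) - ... (offsets j(3j∓1)/2, signs ++--, p(0)=1, p(<0)=0).
DP table for k = 0..14: p(0)=1, p(1)=1, p(2)=2, p(3)=3, p(4)=5, p(5)=7, p(6)=11, p(7)=15, p(8)=22, p(9)=30, p(10)=42, p(11)=56, p(12)=77, p(13)=101, p(14)=135.
Final step: p(15) = p(14) + p(13) - p(10) - p(8) + p(3) + p(0)
= 135 + 101 - 42 - 22 + 3 + 1
= 176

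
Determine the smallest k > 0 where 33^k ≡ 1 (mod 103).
51

103 is prime, so ord(33) divides φ(103) = 102.
Divisors of 102: 1, 2, 3, 6, 17, 34, 51, 102.
Repeated squaring: 33^1 ≡ 33, 33^2 ≡ 59, 33^4 ≡ 82, 33^8 ≡ 29, 33^16 ≡ 17, 33^32 ≡ 83, 33^64 ≡ 91 (mod 103).
Test 33^d mod 103 for each divisor d in increasing order:
33^1 ≡ 33
33^2 ≡ 59
33^3 = 33^2·33^1 ≡ 93
33^6 = 33^4·33^2 ≡ 100
33^17 = 33^16·33^1 ≡ 46
33^34 = 33^32·33^2 ≡ 56
33^51 = 33^32·33^16·33^2·33^1 ≡ 1  ← first divisor giving 1
The order is 51.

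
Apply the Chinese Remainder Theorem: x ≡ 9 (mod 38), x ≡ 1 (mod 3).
85

Using Chinese Remainder Theorem:
M = 38 × 3 = 114
M1 = 3, M2 = 38
y1 = 3^(-1) mod 38 = 13
y2 = 38^(-1) mod 3 = 2
x = (9×3×13 + 1×38×2) mod 114 = 85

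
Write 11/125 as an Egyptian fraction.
1/12 + 1/215 + 1/64500

Greedy algorithm:
11/125: ceiling(125/11) = 12, use 1/12
7/1500: ceiling(1500/7) = 215, use 1/215
1/64500: ceiling(64500/1) = 64500, use 1/64500
Result: 11/125 = 1/12 + 1/215 + 1/64500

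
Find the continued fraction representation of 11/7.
[1; 1, 1, 3]

Euclidean algorithm steps:
11 = 1 × 7 + 4
7 = 1 × 4 + 3
4 = 1 × 3 + 1
3 = 3 × 1 + 0
Continued fraction: [1; 1, 1, 3]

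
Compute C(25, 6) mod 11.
0

Using Lucas' theorem:
Write n=25 and k=6 in base 11:
n in base 11: [2, 3]
k in base 11: [0, 6]
C(25,6) mod 11 = ∏ C(n_i, k_i) mod 11
Digit binomials (mod 11): C(2,0) = 1; C(3,6) = 0 (k_i > n_i)
Product: 1 × 0 = 0 ≡ 0 (mod 11)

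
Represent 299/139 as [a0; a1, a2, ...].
[2; 6, 1, 1, 1, 1, 1, 2]

Euclidean algorithm steps:
299 = 2 × 139 + 21
139 = 6 × 21 + 13
21 = 1 × 13 + 8
13 = 1 × 8 + 5
8 = 1 × 5 + 3
5 = 1 × 3 + 2
3 = 1 × 2 + 1
2 = 2 × 1 + 0
Continued fraction: [2; 6, 1, 1, 1, 1, 1, 2]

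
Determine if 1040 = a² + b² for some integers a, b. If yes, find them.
4² + 32² (a=4, b=32)

Factorization: 1040 = 2^4 × 5 × 13
By Fermat: n is sum of two squares iff every prime p ≡ 3 (mod 4) appears to even power.
All primes ≡ 3 (mod 4) appear to even power.
Search a = 0, 1, 2, … for 1040 - a² a perfect square: first hit at a = 4: 1040 - 16 = 1024 = 32².
1040 = 4² + 32² = 16 + 1024 ✓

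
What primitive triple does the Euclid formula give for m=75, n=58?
(2261, 8700, 8989)

Euclid's formula: a = m² - n², b = 2mn, c = m² + n²
m = 75, n = 58
a = 75² - 58² = 5625 - 3364 = 2261
b = 2 × 75 × 58 = 8700
c = 75² + 58² = 5625 + 3364 = 8989
Verification: 2261² + 8700² = 5112121 + 75690000 = 80802121 = 8989² ✓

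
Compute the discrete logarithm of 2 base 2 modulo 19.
1

Baby-step giant-step with step n = ⌈√19⌉ = 5.
Baby steps 2^j mod 19 (j:value) for j=0..4: 0:1, 1:2, 2:4, 3:8, 4:16.
h = 2 is already in the table at j=1, so x = 1.
Check: 2^1 ≡ 2 (mod 19).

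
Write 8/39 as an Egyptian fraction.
1/5 + 1/195

Greedy algorithm:
8/39: ceiling(39/8) = 5, use 1/5
1/195: ceiling(195/1) = 195, use 1/195
Result: 8/39 = 1/5 + 1/195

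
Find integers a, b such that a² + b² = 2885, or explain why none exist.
22² + 49² (a=22, b=49)

Factorization: 2885 = 5 × 577
By Fermat: n is sum of two squares iff every prime p ≡ 3 (mod 4) appears to even power.
All primes ≡ 3 (mod 4) appear to even power.
Search a = 0, 1, 2, … for 2885 - a² a perfect square: first hit at a = 22: 2885 - 484 = 2401 = 49².
2885 = 22² + 49² = 484 + 2401 ✓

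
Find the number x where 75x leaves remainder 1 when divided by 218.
125

gcd(75, 218) = 1, so the inverse exists.
Extended Euclidean algorithm on (218, 75):
218 = 2 × 75 + 68  ⟹  68 = (1)·218 + (-2)·75
75 = 1 × 68 + 7  ⟹  7 = (-1)·218 + (3)·75
68 = 9 × 7 + 5  ⟹  5 = (10)·218 + (-29)·75
7 = 1 × 5 + 2  ⟹  2 = (-11)·218 + (32)·75
5 = 2 × 2 + 1  ⟹  1 = (32)·218 + (-93)·75
So (-93)·75 ≡ 1 (mod 218), i.e. 75^(-1) ≡ -93 ≡ 125 (mod 218).
Check: 75 × 125 = 9375 ≡ 1 (mod 218)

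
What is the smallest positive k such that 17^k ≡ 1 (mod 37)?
36

37 is prime, so ord(17) divides φ(37) = 36.
Divisors of 36: 1, 2, 3, 4, 6, 9, 12, 18, 36.
Repeated squaring: 17^1 ≡ 17, 17^2 ≡ 30, 17^4 ≡ 12, 17^8 ≡ 33, 17^16 ≡ 16, 17^32 ≡ 34 (mod 37).
Test 17^d mod 37 for each divisor d in increasing order:
17^1 ≡ 17
17^2 ≡ 30
17^3 = 17^2·17^1 ≡ 29
17^4 ≡ 12
17^6 = 17^4·17^2 ≡ 27
17^9 = 17^8·17^1 ≡ 6
17^12 = 17^8·17^4 ≡ 26
17^18 = 17^16·17^2 ≡ 36
17^36 = 17^32·17^4 ≡ 1  ← first divisor giving 1
The order is 36.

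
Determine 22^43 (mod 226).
122

Repeated squaring. Binary of 43 = 101011.
22^1 ≡ 22 (mod 226); 22^2 ≡ 32 (mod 226); 22^4 ≡ 120 (mod 226); 22^8 ≡ 162 (mod 226); 22^16 ≡ 28 (mod 226); 22^32 ≡ 106 (mod 226)
22^43 = 22^1 × 22^2 × 22^8 × 22^32 ≡ 122 (mod 226)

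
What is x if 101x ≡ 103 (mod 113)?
x ≡ 95 (mod 113)

gcd(101, 113) = 1, which divides 103, so solutions exist.
Find 101^(-1) mod 113 by the extended Euclidean algorithm:
113 = 1 × 101 + 12  ⟹  12 = (1)·113 + (-1)·101
101 = 8 × 12 + 5  ⟹  5 = (-8)·113 + (9)·101
12 = 2 × 5 + 2  ⟹  2 = (17)·113 + (-19)·101
5 = 2 × 2 + 1  ⟹  1 = (-42)·113 + (47)·101
So (47)·101 ≡ 1 (mod 113), i.e. 101^(-1) ≡ 47 (mod 113).
x ≡ 47 × 103 = 4841 ≡ 95 (mod 113).
Check: 101 × 95 = 9595 ≡ 103 (mod 113).
Unique solution: x ≡ 95 (mod 113)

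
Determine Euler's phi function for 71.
70

71 = 71
φ(n) = n × ∏(1 - 1/p) for each prime p dividing n
φ(71) = 71 × (1 - 1/71) = 70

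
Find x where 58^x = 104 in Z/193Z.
15

Baby-step giant-step with step n = ⌈√193⌉ = 14.
Baby steps 58^j mod 193 (j:value) for j=0..13: 0:1, 1:58, 2:83, 3:182, 4:134, 5:52, 6:121, 7:70, 8:7, 9:20, 10:2, 11:116, 12:166, 13:171.
Giant-step multiplier: 58^(-14) ≡ 58^(192-14) = 58^178 ≡ 175 (mod 193).
Giant steps γ_i = 104·175^i mod 193: γ_0=104, γ_1=58 (in table at j=1).
x = i·n + j = 1·14 + 1 = 15.
Check: 58^15 ≡ 104 (mod 193).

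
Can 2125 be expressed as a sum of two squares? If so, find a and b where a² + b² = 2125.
3² + 46² (a=3, b=46)

Factorization: 2125 = 5^3 × 17
By Fermat: n is sum of two squares iff every prime p ≡ 3 (mod 4) appears to even power.
All primes ≡ 3 (mod 4) appear to even power.
Search a = 0, 1, 2, … for 2125 - a² a perfect square: first hit at a = 3: 2125 - 9 = 2116 = 46².
2125 = 3² + 46² = 9 + 2116 ✓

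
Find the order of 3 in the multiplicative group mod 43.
42

43 is prime, so ord(3) divides φ(43) = 42.
Divisors of 42: 1, 2, 3, 6, 7, 14, 21, 42.
Repeated squaring: 3^1 ≡ 3, 3^2 ≡ 9, 3^4 ≡ 38, 3^8 ≡ 25, 3^16 ≡ 23, 3^32 ≡ 13 (mod 43).
Test 3^d mod 43 for each divisor d in increasing order:
3^1 ≡ 3
3^2 ≡ 9
3^3 = 3^2·3^1 ≡ 27
3^6 = 3^4·3^2 ≡ 41
3^7 = 3^4·3^2·3^1 ≡ 37
3^14 = 3^8·3^4·3^2 ≡ 36
3^21 = 3^16·3^4·3^1 ≡ 42
3^42 = 3^32·3^8·3^2 ≡ 1  ← first divisor giving 1
The order is 42.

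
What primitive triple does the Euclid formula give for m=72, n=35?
(3959, 5040, 6409)

Euclid's formula: a = m² - n², b = 2mn, c = m² + n²
m = 72, n = 35
a = 72² - 35² = 5184 - 1225 = 3959
b = 2 × 72 × 35 = 5040
c = 72² + 35² = 5184 + 1225 = 6409
Verification: 3959² + 5040² = 15673681 + 25401600 = 41075281 = 6409² ✓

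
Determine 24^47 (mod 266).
82

Repeated squaring. Binary of 47 = 101111.
24^1 ≡ 24 (mod 266); 24^2 ≡ 44 (mod 266); 24^4 ≡ 74 (mod 266); 24^8 ≡ 156 (mod 266); 24^16 ≡ 130 (mod 266); 24^32 ≡ 142 (mod 266)
24^47 = 24^1 × 24^2 × 24^4 × 24^8 × 24^32 ≡ 82 (mod 266)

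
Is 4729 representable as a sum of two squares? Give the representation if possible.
45² + 52² (a=45, b=52)

Factorization: 4729 = 4729
By Fermat: n is sum of two squares iff every prime p ≡ 3 (mod 4) appears to even power.
All primes ≡ 3 (mod 4) appear to even power.
Search a = 0, 1, 2, … for 4729 - a² a perfect square: first hit at a = 45: 4729 - 2025 = 2704 = 52².
4729 = 45² + 52² = 2025 + 2704 ✓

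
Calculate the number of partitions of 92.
72533807

p(n) counts ways to write n as a sum of positive integers (order ignored).
Euler's pentagonal recurrence: p(k) = p(k-1) + p(k-2) - p(k-5) - p(k-7) + p(k-12) + p(k-15) - ... (offsets j(3j∓1)/2, signs ++--, p(0)=1, p(<0)=0).
DP table for k = 0..91: p(0)=1, p(1)=1, p(2)=2, p(3)=3, p(4)=5, p(5)=7, p(6)=11, p(7)=15, p(8)=22, p(9)=30, p(10)=42, p(11)=56, p(12)=77, p(13)=101, p(14)=135, p(15)=176, p(16)=231, p(17)=297, p(18)=385, p(19)=490, p(20)=627, p(21)=792, p(22)=1002, p(23)=1255, p(24)=1575, p(25)=1958, p(26)=2436, p(27)=3010, p(28)=3718, p(29)=4565, p(30)=5604, p(31)=6842, p(32)=8349, p(33)=10143, p(34)=12310, p(35)=14883, p(36)=17977, p(37)=21637, p(38)=26015, p(39)=31185, p(40)=37338, p(41)=44583, p(42)=53174, p(43)=63261, p(44)=75175, p(45)=89134, p(46)=105558, p(47)=124754, p(48)=147273, p(49)=173525, p(50)=204226, p(51)=239943, p(52)=281589, p(53)=329931, p(54)=386155, p(55)=451276, p(56)=526823, p(57)=614154, p(58)=715220, p(59)=831820, p(60)=966467, p(61)=1121505, p(62)=1300156, p(63)=1505499, p(64)=1741630, p(65)=2012558, p(66)=2323520, p(67)=2679689, p(68)=3087735, p(69)=3554345, p(70)=4087968, p(71)=4697205, p(72)=5392783, p(73)=6185689, p(74)=7089500, p(75)=8118264, p(76)=9289091, p(77)=10619863, p(78)=12132164, p(79)=13848650, p(80)=15796476, p(81)=18004327, p(82)=20506255, p(83)=23338469, p(84)=26543660, p(85)=30167357, p(86)=34262962, p(87)=38887673, p(88)=44108109, p(89)=49995925, p(90)=56634173, p(91)=64112359.
Final step: p(92) = p(91) + p(90) - p(87) - p(85) + p(80) + p(77) - p(70) - p(66) + p(57) + p(52) - p(41) - p(35) + p(22) + p(15) - p(0)
= 64112359 + 56634173 - 38887673 - 30167357 + 15796476 + 10619863 - 4087968 - 2323520 + 614154 + 281589 - 44583 - 14883 + 1002 + 176 - 1
= 72533807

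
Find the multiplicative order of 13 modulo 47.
46

47 is prime, so ord(13) divides φ(47) = 46.
Divisors of 46: 1, 2, 23, 46.
Repeated squaring: 13^1 ≡ 13, 13^2 ≡ 28, 13^4 ≡ 32, 13^8 ≡ 37, 13^16 ≡ 6, 13^32 ≡ 36 (mod 47).
Test 13^d mod 47 for each divisor d in increasing order:
13^1 ≡ 13
13^2 ≡ 28
13^23 = 13^16·13^4·13^2·13^1 ≡ 46
13^46 = 13^32·13^8·13^4·13^2 ≡ 1  ← first divisor giving 1
The order is 46.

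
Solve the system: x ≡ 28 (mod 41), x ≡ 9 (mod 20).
69

Using Chinese Remainder Theorem:
M = 41 × 20 = 820
M1 = 20, M2 = 41
y1 = 20^(-1) mod 41 = 39
y2 = 41^(-1) mod 20 = 1
x = (28×20×39 + 9×41×1) mod 820 = 69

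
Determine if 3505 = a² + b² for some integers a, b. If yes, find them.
16² + 57² (a=16, b=57)

Factorization: 3505 = 5 × 701
By Fermat: n is sum of two squares iff every prime p ≡ 3 (mod 4) appears to even power.
All primes ≡ 3 (mod 4) appear to even power.
Search a = 0, 1, 2, … for 3505 - a² a perfect square: first hit at a = 16: 3505 - 256 = 3249 = 57².
3505 = 16² + 57² = 256 + 3249 ✓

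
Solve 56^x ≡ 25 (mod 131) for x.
18

Baby-step giant-step with step n = ⌈√131⌉ = 12.
Baby steps 56^j mod 131 (j:value) for j=0..11: 0:1, 1:56, 2:123, 3:76, 4:64, 5:47, 6:12, 7:17, 8:35, 9:126, 10:113, 11:40.
Giant-step multiplier: 56^(-12) ≡ 56^(130-12) = 56^118 ≡ 121 (mod 131).
Giant steps γ_i = 25·121^i mod 131: γ_0=25, γ_1=12 (in table at j=6).
x = i·n + j = 1·12 + 6 = 18.
Check: 56^18 ≡ 25 (mod 131).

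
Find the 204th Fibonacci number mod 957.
630

Matrix identity: Q^n = [[F_(n+1), F_n], [F_n, F_(n-1)]] with Q = [[1,1],[1,0]].
n = 204 = 11001100₂. Square-and-multiply, entries mod 957:
Q^1 = [[1,1],[1,0]]
Q^3 = (Q^1)²·Q = [[3,2],[2,1]]
Q^6 = (Q^3)² = [[13,8],[8,5]]
Q^12 = (Q^6)² = [[233,144],[144,89]]
Q^25 = (Q^12)²·Q = [[811,379],[379,432]]
Q^51 = (Q^25)²·Q = [[606,353],[353,253]]
Q^102 = (Q^51)² = [[904,815],[815,89]]
Q^204 = (Q^102)² = [[5,630],[630,332]]
F_204 mod 957 = Q^204[0][1] = 630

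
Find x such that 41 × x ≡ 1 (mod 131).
16

gcd(41, 131) = 1, so the inverse exists.
Extended Euclidean algorithm on (131, 41):
131 = 3 × 41 + 8  ⟹  8 = (1)·131 + (-3)·41
41 = 5 × 8 + 1  ⟹  1 = (-5)·131 + (16)·41
So (16)·41 ≡ 1 (mod 131), i.e. 41^(-1) ≡ 16 (mod 131).
Check: 41 × 16 = 656 ≡ 1 (mod 131)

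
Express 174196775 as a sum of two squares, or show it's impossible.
Not possible

Factorization: 174196775 = 5^2 × 191^3
By Fermat: n is sum of two squares iff every prime p ≡ 3 (mod 4) appears to even power.
Prime(s) ≡ 3 (mod 4) with odd exponent: [(191, 3)]
Therefore 174196775 cannot be expressed as a² + b².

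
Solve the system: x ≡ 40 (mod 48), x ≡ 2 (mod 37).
520

Using Chinese Remainder Theorem:
M = 48 × 37 = 1776
M1 = 37, M2 = 48
y1 = 37^(-1) mod 48 = 13
y2 = 48^(-1) mod 37 = 27
x = (40×37×13 + 2×48×27) mod 1776 = 520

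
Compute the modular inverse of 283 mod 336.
19

gcd(283, 336) = 1, so the inverse exists.
Extended Euclidean algorithm on (336, 283):
336 = 1 × 283 + 53  ⟹  53 = (1)·336 + (-1)·283
283 = 5 × 53 + 18  ⟹  18 = (-5)·336 + (6)·283
53 = 2 × 18 + 17  ⟹  17 = (11)·336 + (-13)·283
18 = 1 × 17 + 1  ⟹  1 = (-16)·336 + (19)·283
So (19)·283 ≡ 1 (mod 336), i.e. 283^(-1) ≡ 19 (mod 336).
Check: 283 × 19 = 5377 ≡ 1 (mod 336)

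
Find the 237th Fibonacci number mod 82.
2

Matrix identity: Q^n = [[F_(n+1), F_n], [F_n, F_(n-1)]] with Q = [[1,1],[1,0]].
n = 237 = 11101101₂. Square-and-multiply, entries mod 82:
Q^1 = [[1,1],[1,0]]
Q^3 = (Q^1)²·Q = [[3,2],[2,1]]
Q^7 = (Q^3)²·Q = [[21,13],[13,8]]
Q^14 = (Q^7)² = [[36,49],[49,69]]
Q^29 = (Q^14)²·Q = [[68,7],[7,61]]
Q^59 = (Q^29)²·Q = [[0,81],[81,1]]
Q^118 = (Q^59)² = [[1,81],[81,2]]
Q^237 = (Q^118)²·Q = [[81,2],[2,79]]
F_237 mod 82 = Q^237[0][1] = 2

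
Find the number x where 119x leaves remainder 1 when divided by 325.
254

gcd(119, 325) = 1, so the inverse exists.
Extended Euclidean algorithm on (325, 119):
325 = 2 × 119 + 87  ⟹  87 = (1)·325 + (-2)·119
119 = 1 × 87 + 32  ⟹  32 = (-1)·325 + (3)·119
87 = 2 × 32 + 23  ⟹  23 = (3)·325 + (-8)·119
32 = 1 × 23 + 9  ⟹  9 = (-4)·325 + (11)·119
23 = 2 × 9 + 5  ⟹  5 = (11)·325 + (-30)·119
9 = 1 × 5 + 4  ⟹  4 = (-15)·325 + (41)·119
5 = 1 × 4 + 1  ⟹  1 = (26)·325 + (-71)·119
So (-71)·119 ≡ 1 (mod 325), i.e. 119^(-1) ≡ -71 ≡ 254 (mod 325).
Check: 119 × 254 = 30226 ≡ 1 (mod 325)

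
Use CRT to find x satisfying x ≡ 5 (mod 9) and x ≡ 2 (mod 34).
104

Using Chinese Remainder Theorem:
M = 9 × 34 = 306
M1 = 34, M2 = 9
y1 = 34^(-1) mod 9 = 4
y2 = 9^(-1) mod 34 = 19
x = (5×34×4 + 2×9×19) mod 306 = 104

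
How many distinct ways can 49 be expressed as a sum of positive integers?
173525

p(n) counts ways to write n as a sum of positive integers (order ignored).
Euler's pentagonal recurrence: p(k) = p(k-1) + p(k-2) - p(k-5) - p(k-7) + p(k-12) + p(k-15) - ... (offsets j(3j∓1)/2, signs ++--, p(0)=1, p(<0)=0).
DP table for k = 0..48: p(0)=1, p(1)=1, p(2)=2, p(3)=3, p(4)=5, p(5)=7, p(6)=11, p(7)=15, p(8)=22, p(9)=30, p(10)=42, p(11)=56, p(12)=77, p(13)=101, p(14)=135, p(15)=176, p(16)=231, p(17)=297, p(18)=385, p(19)=490, p(20)=627, p(21)=792, p(22)=1002, p(23)=1255, p(24)=1575, p(25)=1958, p(26)=2436, p(27)=3010, p(28)=3718, p(29)=4565, p(30)=5604, p(31)=6842, p(32)=8349, p(33)=10143, p(34)=12310, p(35)=14883, p(36)=17977, p(37)=21637, p(38)=26015, p(39)=31185, p(40)=37338, p(41)=44583, p(42)=53174, p(43)=63261, p(44)=75175, p(45)=89134, p(46)=105558, p(47)=124754, p(48)=147273.
Final step: p(49) = p(48) + p(47) - p(44) - p(42) + p(37) + p(34) - p(27) - p(23) + p(14) + p(9)
= 147273 + 124754 - 75175 - 53174 + 21637 + 12310 - 3010 - 1255 + 135 + 30
= 173525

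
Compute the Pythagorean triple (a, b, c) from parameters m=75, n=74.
(149, 11100, 11101)

Euclid's formula: a = m² - n², b = 2mn, c = m² + n²
m = 75, n = 74
a = 75² - 74² = 5625 - 5476 = 149
b = 2 × 75 × 74 = 11100
c = 75² + 74² = 5625 + 5476 = 11101
Verification: 149² + 11100² = 22201 + 123210000 = 123232201 = 11101² ✓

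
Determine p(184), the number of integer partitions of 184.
980462880430

p(n) counts ways to write n as a sum of positive integers (order ignored).
Euler's pentagonal recurrence: p(k) = p(k-1) + p(k-2) - p(k-5) - p(k-7) + p(k-12) + p(k-15) - ... (offsets j(3j∓1)/2, signs ++--, p(0)=1, p(<0)=0).
DP table for k = 0..183: p(0)=1, p(1)=1, p(2)=2, p(3)=3, p(4)=5, p(5)=7, p(6)=11, p(7)=15, p(8)=22, p(9)=30, p(10)=42, p(11)=56, p(12)=77, p(13)=101, p(14)=135, p(15)=176, p(16)=231, p(17)=297, p(18)=385, p(19)=490, p(20)=627, p(21)=792, p(22)=1002, p(23)=1255, p(24)=1575, p(25)=1958, p(26)=2436, p(27)=3010, p(28)=3718, p(29)=4565, p(30)=5604, p(31)=6842, p(32)=8349, p(33)=10143, p(34)=12310, p(35)=14883, p(36)=17977, p(37)=21637, p(38)=26015, p(39)=31185, p(40)=37338, p(41)=44583, p(42)=53174, p(43)=63261, p(44)=75175, p(45)=89134, p(46)=105558, p(47)=124754, p(48)=147273, p(49)=173525, p(50)=204226, p(51)=239943, p(52)=281589, p(53)=329931, p(54)=386155, p(55)=451276, p(56)=526823, p(57)=614154, p(58)=715220, p(59)=831820, p(60)=966467, p(61)=1121505, p(62)=1300156, p(63)=1505499, p(64)=1741630, p(65)=2012558, p(66)=2323520, p(67)=2679689, p(68)=3087735, p(69)=3554345, p(70)=4087968, p(71)=4697205, p(72)=5392783, p(73)=6185689, p(74)=7089500, p(75)=8118264, p(76)=9289091, p(77)=10619863, p(78)=12132164, p(79)=13848650, p(80)=15796476, p(81)=18004327, p(82)=20506255, p(83)=23338469, p(84)=26543660, p(85)=30167357, p(86)=34262962, p(87)=38887673, p(88)=44108109, p(89)=49995925, p(90)=56634173, p(91)=64112359, p(92)=72533807, p(93)=82010177, p(94)=92669720, p(95)=104651419, p(96)=118114304, p(97)=133230930, p(98)=150198136, p(99)=169229875, p(100)=190569292, p(101)=214481126, p(102)=241265379, p(103)=271248950, p(104)=304801365, p(105)=342325709, p(106)=384276336, p(107)=431149389, p(108)=483502844, p(109)=541946240, p(110)=607163746, p(111)=679903203, p(112)=761002156, p(113)=851376628, p(114)=952050665, p(115)=1064144451, p(116)=1188908248, p(117)=1327710076, p(118)=1482074143, p(119)=1653668665, p(120)=1844349560, p(121)=2056148051, p(122)=2291320912, p(123)=2552338241, p(124)=2841940500, p(125)=3163127352, p(126)=3519222692, p(127)=3913864295, p(128)=4351078600, p(129)=4835271870, p(130)=5371315400, p(131)=5964539504, p(132)=6620830889, p(133)=7346629512, p(134)=8149040695, p(135)=9035836076, p(136)=10015581680, p(137)=11097645016, p(138)=12292341831, p(139)=13610949895, p(140)=15065878135, p(141)=16670689208, p(142)=18440293320, p(143)=20390982757, p(144)=22540654445, p(145)=24908858009, p(146)=27517052599, p(147)=30388671978, p(148)=33549419497, p(149)=37027355200, p(150)=40853235313, p(151)=45060624582, p(152)=49686288421, p(153)=54770336324, p(154)=60356673280, p(155)=66493182097, p(156)=73232243759, p(157)=80630964769, p(158)=88751778802, p(159)=97662728555, p(160)=107438159466, p(161)=118159068427, p(162)=129913904637, p(163)=142798995930, p(164)=156919475295, p(165)=172389800255, p(166)=189334822579, p(167)=207890420102, p(168)=228204732751, p(169)=250438925115, p(170)=274768617130, p(171)=301384802048, p(172)=330495499613, p(173)=362326859895, p(174)=397125074750, p(175)=435157697830, p(176)=476715857290, p(177)=522115831195, p(178)=571701605655, p(179)=625846753120, p(180)=684957390936, p(181)=749474411781, p(182)=819876908323, p(183)=896684817527.
Final step: p(184) = p(183) + p(182) - p(179) - p(177) + p(172) + p(169) - p(162) - p(158) + p(149) + p(144) - p(133) - p(127) + p(114) + p(107) - p(92) - p(84) + p(67) + p(58) - p(39) - p(29) + p(8)
= 896684817527 + 819876908323 - 625846753120 - 522115831195 + 330495499613 + 250438925115 - 129913904637 - 88751778802 + 37027355200 + 22540654445 - 7346629512 - 3913864295 + 952050665 + 431149389 - 72533807 - 26543660 + 2679689 + 715220 - 31185 - 4565 + 22
= 980462880430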